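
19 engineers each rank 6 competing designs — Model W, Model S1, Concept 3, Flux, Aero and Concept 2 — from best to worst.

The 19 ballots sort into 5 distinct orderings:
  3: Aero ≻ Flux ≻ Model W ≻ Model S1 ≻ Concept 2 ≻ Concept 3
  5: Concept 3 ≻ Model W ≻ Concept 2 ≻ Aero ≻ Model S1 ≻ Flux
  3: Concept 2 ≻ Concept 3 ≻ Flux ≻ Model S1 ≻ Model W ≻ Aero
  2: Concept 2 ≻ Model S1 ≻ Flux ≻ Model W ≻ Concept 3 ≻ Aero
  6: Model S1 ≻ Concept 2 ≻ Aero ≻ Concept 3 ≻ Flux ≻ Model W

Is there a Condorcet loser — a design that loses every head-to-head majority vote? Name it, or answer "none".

Head-to-head results (19 engineers):
Model W vs Model S1: Model W is ranked higher on 3+5 = 8 ballots, Model S1 on 11. Model S1 wins 11–8.
Model W vs Concept 3: Concept 3 wins 14–5.
Model W vs Flux: 5 for Model W, 14 for Flux — Flux by 14–5.
Model W vs Aero: Model W, 10–9.
Model W vs Concept 2: 3+5 = 8 for Model W, 11 for Concept 2 — Concept 2 by 11–8.
Model S1 vs Concept 3: Model S1 wins 11–8.
Model S1 vs Flux: 5+2+6 = 13 for Model S1, 6 for Flux — Model S1 by 13–6.
Model S1 vs Aero: Model S1 is ranked higher on 3+2+6 = 11 ballots, Aero on 8. Model S1 wins 11–8.
Model S1 vs Concept 2: Concept 2, 10–9.
Concept 3 vs Flux: Concept 3 wins 14–5.
Concept 3 vs Aero: 10 to 9, Concept 3.
Concept 3 vs Concept 2: Concept 3 preferred on 5 ballots; Concept 2 wins 14–5.
Flux vs Aero: 5 to 14, Aero.
Flux vs Concept 2: Flux preferred on 3 ballots; Concept 2 wins 16–3.
Aero vs Concept 2: 3 for Aero, 16 for Concept 2 — Concept 2 by 16–3.
No design is winless: Model W beats Aero; Model S1 beats Model W; Concept 3 beats Model W; Flux beats Model W; Aero beats Flux; Concept 2 beats Model W. There is no Condorcet loser.

none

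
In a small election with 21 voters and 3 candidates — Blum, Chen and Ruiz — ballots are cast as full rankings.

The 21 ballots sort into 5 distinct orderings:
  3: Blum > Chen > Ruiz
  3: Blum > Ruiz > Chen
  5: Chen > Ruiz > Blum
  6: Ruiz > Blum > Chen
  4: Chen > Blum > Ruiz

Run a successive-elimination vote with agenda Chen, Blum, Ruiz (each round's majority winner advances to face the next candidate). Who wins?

Round 1: Chen vs Blum — 9–12, Blum advances.
Round 2: Blum vs Ruiz — 10–11, Ruiz advances.
The agenda winner is Ruiz.

Ruiz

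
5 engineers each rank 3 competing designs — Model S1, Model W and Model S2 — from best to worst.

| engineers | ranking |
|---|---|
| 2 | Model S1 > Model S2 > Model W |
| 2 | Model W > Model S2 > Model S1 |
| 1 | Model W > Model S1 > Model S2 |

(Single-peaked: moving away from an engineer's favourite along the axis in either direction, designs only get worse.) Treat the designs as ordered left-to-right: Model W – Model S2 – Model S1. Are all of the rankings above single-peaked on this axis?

no

Axis positions: Model W=1, Model S2=2, Model S1=3.
Ballot type 1 (peak Model S1 at position 3): ranking walks positions 3-2-1, expanding outward from the peak — single-peaked.
Ballot type 2 (peak Model W at position 1): ranking walks positions 1-2-3, expanding outward from the peak — single-peaked.
Ballot type 3: ranking walks positions 1-3-2; Model S1 is ranked above Model S2 even though Model S2 lies between Model S1 and the peak Model W on the axis — preferences dip and rise again. Not single-peaked.
Ballot type 3 violates single-peakedness, so the profile is not single-peaked on this axis.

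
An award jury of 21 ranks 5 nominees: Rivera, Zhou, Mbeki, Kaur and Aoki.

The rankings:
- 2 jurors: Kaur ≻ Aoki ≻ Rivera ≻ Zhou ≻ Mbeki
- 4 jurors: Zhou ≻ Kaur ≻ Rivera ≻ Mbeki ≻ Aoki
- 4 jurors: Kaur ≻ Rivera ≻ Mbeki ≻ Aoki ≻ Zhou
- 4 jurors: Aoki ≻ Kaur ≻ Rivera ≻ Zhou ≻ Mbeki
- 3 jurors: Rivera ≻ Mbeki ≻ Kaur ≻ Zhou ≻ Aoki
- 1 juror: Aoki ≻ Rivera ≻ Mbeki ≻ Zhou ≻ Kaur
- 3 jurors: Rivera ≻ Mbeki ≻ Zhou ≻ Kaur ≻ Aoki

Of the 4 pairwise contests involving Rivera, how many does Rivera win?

Rivera against each rival (21 jurors):
Rivera vs Zhou: 2+4+4+3+1+3 = 17 for Rivera, 4 for Zhou — Rivera by 17–4.
Rivera vs Mbeki: 21 for Rivera, 0 for Mbeki — Rivera by 21–0.
Rivera vs Kaur: 7 to 14, Kaur.
Rivera vs Aoki: Rivera preferred on 4+4+3+3 = 14 ballots; Rivera wins 14–7.
Rivera beats Zhou, Mbeki, Aoki; loses to Kaur — 3 pairwise wins.

3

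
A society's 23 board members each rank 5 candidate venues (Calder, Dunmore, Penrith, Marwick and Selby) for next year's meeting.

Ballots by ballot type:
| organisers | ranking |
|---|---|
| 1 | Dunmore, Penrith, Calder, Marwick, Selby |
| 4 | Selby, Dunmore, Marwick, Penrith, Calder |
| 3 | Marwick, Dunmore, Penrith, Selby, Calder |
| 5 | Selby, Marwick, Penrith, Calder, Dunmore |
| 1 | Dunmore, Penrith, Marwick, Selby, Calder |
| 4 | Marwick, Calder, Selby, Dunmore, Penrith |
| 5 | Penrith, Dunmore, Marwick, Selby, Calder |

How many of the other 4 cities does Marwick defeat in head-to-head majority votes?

4

Marwick against each rival (23 organisers):
Marwick vs Calder: Marwick, 22–1.
Marwick vs Dunmore: Marwick wins 12–11.
Marwick–Penrith: Marwick 16–7.
Marwick vs Selby: Marwick wins 14–9.
Marwick beats Calder, Dunmore, Penrith, Selby — 4 pairwise wins.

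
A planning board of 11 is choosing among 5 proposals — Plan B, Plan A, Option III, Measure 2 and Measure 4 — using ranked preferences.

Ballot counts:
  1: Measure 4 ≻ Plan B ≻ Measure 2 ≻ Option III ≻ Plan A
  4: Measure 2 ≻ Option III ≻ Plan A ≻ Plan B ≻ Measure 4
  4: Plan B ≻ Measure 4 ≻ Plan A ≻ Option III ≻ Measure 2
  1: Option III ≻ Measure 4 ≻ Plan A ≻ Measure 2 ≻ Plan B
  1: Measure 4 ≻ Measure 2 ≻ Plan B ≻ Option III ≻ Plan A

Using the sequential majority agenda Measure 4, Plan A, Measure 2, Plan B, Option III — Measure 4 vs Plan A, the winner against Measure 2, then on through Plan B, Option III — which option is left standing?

Plan B

Round 1: Measure 4 vs Plan A — 7–4, Measure 4 advances.
Round 2: Measure 4 vs Measure 2 — 7–4, Measure 4 advances.
Round 3: Measure 4 vs Plan B — 3–8, Plan B advances.
Round 4: Plan B vs Option III — 6–5, Plan B advances.
Plan B survives the agenda.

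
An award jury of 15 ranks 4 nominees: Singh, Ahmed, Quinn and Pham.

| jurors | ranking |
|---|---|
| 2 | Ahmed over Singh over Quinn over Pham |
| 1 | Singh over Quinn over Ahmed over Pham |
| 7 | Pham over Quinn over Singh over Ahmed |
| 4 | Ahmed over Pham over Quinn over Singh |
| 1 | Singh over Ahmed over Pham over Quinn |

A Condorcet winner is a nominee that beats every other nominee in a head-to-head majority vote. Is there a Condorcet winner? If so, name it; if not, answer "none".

none

Head-to-head results (15 jurors):
Singh vs Ahmed: 9 to 6, Singh.
Singh vs Quinn: Singh preferred on 2+1+1 = 4 ballots; Quinn wins 11–4.
Singh vs Pham: Singh is ranked higher on 2+1+1 = 4 ballots, Pham on 11. Pham wins 11–4.
Ahmed vs Quinn: 7 to 8, Quinn.
Ahmed vs Pham: 8 to 7, Ahmed.
Quinn vs Pham: Quinn is ranked higher on 2+1 = 3 ballots, Pham on 12. Pham wins 12–3.
No nominee is unbeaten: Singh loses to Quinn; Ahmed loses to Singh; Quinn loses to Pham; Pham loses to Ahmed. In particular Singh > Ahmed > Pham > Singh is a majority cycle — no Condorcet winner exists.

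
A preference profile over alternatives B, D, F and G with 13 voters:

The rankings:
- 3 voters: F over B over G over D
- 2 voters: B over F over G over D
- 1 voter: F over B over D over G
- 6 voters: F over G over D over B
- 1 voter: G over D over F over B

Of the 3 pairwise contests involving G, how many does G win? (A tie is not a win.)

2

G against each rival (13 voters):
G vs B: G, 7–6.
G–D: G 12–1.
G vs F: G is ranked higher on 1 ballot, F on 12. F wins 12–1.
G beats B, D; loses to F — 2 pairwise wins.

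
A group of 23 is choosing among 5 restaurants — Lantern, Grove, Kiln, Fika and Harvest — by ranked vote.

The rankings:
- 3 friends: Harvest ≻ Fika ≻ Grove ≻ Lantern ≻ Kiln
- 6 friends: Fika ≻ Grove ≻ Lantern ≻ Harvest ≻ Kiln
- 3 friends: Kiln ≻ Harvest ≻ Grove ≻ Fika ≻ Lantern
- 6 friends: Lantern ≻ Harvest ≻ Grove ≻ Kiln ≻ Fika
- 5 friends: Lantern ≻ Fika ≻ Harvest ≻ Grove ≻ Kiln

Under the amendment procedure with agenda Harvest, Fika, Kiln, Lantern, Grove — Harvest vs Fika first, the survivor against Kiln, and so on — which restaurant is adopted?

Round 1: Harvest vs Fika — 12–11, Harvest advances.
Round 2: Harvest vs Kiln — 20–3, Harvest advances.
Round 3: Harvest vs Lantern — 6–17, Lantern advances.
Round 4: Lantern vs Grove — 11–12, Grove advances.
The agenda winner is Grove.

Grove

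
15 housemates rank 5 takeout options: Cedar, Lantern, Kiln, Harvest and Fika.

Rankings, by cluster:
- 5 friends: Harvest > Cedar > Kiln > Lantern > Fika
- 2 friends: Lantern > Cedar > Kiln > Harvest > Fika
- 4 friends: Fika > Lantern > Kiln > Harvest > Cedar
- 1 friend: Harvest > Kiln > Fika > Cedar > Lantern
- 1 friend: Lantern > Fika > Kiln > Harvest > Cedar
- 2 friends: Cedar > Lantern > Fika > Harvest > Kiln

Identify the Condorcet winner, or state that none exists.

none

Head-to-head results (15 friends):
Cedar–Lantern: Cedar 8–7.
Cedar vs Kiln: Cedar wins 9–6.
Cedar vs Harvest: Harvest wins 11–4.
Cedar vs Fika: Cedar preferred on 5+2+2 = 9 ballots; Cedar wins 9–6.
Lantern vs Kiln: 9 to 6, Lantern.
Lantern vs Harvest: Lantern preferred on 2+4+1+2 = 9 ballots; Lantern wins 9–6.
Lantern–Fika: Lantern 10–5.
Kiln vs Harvest: Harvest, 8–7.
Kiln–Fika: Kiln 8–7.
Harvest vs Fika: Harvest preferred on 5+2+1 = 8 ballots; Harvest wins 8–7.
No restaurant is unbeaten: Cedar loses to Harvest; Lantern loses to Cedar; Kiln loses to Cedar; Harvest loses to Lantern; Fika loses to Cedar. In particular Cedar > Lantern > Harvest > Cedar is a majority cycle — no Condorcet winner exists.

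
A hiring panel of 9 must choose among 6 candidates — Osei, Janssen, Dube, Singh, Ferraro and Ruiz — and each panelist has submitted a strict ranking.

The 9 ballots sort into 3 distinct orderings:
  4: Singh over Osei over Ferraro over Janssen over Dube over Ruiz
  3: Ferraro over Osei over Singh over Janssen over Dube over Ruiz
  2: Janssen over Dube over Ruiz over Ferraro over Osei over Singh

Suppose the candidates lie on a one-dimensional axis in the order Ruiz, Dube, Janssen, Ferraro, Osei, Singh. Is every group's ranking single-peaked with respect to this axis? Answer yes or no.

yes

Axis positions: Ruiz=1, Dube=2, Janssen=3, Ferraro=4, Osei=5, Singh=6.
Group 1 (peak Singh at position 6): ranking walks positions 6-5-4-3-2-1, expanding outward from the peak — single-peaked.
Group 2 (peak Ferraro at position 4): ranking walks positions 4-5-6-3-2-1, expanding outward from the peak — single-peaked.
Group 3 (peak Janssen at position 3): ranking walks positions 3-2-1-4-5-6, expanding outward from the peak — single-peaked.
Every ranking is single-peaked on this axis.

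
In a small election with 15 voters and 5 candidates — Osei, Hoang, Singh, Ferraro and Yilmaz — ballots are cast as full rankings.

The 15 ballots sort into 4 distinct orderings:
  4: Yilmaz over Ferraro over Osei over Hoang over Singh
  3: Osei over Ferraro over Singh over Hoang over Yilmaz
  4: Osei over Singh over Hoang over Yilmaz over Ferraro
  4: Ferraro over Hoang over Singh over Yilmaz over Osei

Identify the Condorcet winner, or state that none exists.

Pairwise majorities:
Osei vs Hoang: Osei wins 11–4.
Osei–Singh: Osei 11–4.
Osei vs Ferraro: Ferraro, 8–7.
Osei–Yilmaz: Yilmaz 8–7.
Hoang vs Singh: Hoang, 8–7.
Hoang vs Ferraro: Ferraro wins 11–4.
Hoang vs Yilmaz: Hoang, 11–4.
Singh–Ferraro: Ferraro 11–4.
Singh vs Yilmaz: Singh wins 11–4.
Ferraro vs Yilmaz: Yilmaz wins 8–7.
Every candidate loses at least once (Osei loses to Ferraro; Hoang loses to Osei; Singh loses to Osei; Ferraro loses to Yilmaz; Yilmaz loses to Hoang). The majority relation contains the cycle Osei → Hoang → Yilmaz → Osei, so there is no Condorcet winner.

none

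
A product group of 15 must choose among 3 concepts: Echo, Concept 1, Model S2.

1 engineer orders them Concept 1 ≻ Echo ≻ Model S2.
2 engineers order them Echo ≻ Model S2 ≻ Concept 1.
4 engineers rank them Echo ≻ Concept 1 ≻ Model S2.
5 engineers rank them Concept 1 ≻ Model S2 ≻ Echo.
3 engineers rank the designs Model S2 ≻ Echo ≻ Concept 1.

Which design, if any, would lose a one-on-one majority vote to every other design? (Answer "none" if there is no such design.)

Head-to-head results (15 engineers):
Echo–Concept 1: Echo 9–6.
Echo vs Model S2: Echo is ranked higher on 1+2+4 = 7 ballots, Model S2 on 8. Model S2 wins 8–7.
Concept 1 vs Model S2: Concept 1, 10–5.
Every design wins at least one matchup (Echo beats Concept 1; Concept 1 beats Model S2; Model S2 beats Echo), so there is no Condorcet loser.

none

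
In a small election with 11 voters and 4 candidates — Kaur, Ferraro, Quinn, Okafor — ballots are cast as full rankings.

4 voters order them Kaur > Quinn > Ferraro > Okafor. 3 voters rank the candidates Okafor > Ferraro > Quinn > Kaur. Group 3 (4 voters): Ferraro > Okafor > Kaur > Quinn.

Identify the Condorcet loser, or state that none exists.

Quinn

Pairwise majorities:
Kaur vs Ferraro: Kaur preferred on 4 ballots; Ferraro wins 7–4.
Kaur vs Quinn: Kaur, 8–3.
Kaur vs Okafor: Kaur is ranked higher on 4 ballots, Okafor on 7. Okafor wins 7–4.
Ferraro–Quinn: Ferraro 7–4.
Ferraro vs Okafor: Ferraro, 8–3.
Quinn vs Okafor: 4 for Quinn, 7 for Okafor — Okafor by 7–4.
Only Quinn has no wins; Quinn is the Condorcet loser.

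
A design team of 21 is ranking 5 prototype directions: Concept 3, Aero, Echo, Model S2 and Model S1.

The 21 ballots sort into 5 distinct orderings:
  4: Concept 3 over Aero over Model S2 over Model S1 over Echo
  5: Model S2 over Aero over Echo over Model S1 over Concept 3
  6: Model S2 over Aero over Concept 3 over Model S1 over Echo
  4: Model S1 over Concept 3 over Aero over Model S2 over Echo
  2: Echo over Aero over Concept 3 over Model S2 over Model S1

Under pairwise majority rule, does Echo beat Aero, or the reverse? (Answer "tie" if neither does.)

Ballots ranking Echo above Aero: 2.
Ballots ranking Aero above Echo: 21 − 2 = 19.
Aero wins the head-to-head 19–2.

Aero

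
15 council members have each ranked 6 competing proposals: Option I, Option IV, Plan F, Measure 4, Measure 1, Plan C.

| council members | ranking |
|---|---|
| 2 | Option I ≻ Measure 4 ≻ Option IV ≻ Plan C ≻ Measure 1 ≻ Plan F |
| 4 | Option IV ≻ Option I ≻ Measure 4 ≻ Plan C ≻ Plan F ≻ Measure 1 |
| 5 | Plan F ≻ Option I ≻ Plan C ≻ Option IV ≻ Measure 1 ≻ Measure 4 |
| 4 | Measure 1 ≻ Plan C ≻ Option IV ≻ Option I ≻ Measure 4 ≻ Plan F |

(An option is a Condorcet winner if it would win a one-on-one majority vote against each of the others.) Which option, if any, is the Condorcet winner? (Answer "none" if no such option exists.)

none

Pairwise majorities:
Option I vs Option IV: 2+5 = 7 for Option I, 8 for Option IV — Option IV by 8–7.
Option I vs Plan F: 2+4+4 = 10 for Option I, 5 for Plan F — Option I by 10–5.
Option I vs Measure 4: 2+4+5+4 = 15 for Option I, 0 for Measure 4 — Option I by 15–0.
Option I vs Measure 1: Option I preferred on 2+4+5 = 11 ballots; Option I wins 11–4.
Option I vs Plan C: 11 to 4, Option I.
Option IV vs Plan F: Option IV preferred on 2+4+4 = 10 ballots; Option IV wins 10–5.
Option IV vs Measure 4: 4+5+4 = 13 for Option IV, 2 for Measure 4 — Option IV by 13–2.
Option IV vs Measure 1: Option IV preferred on 2+4+5 = 11 ballots; Option IV wins 11–4.
Option IV vs Plan C: 6 to 9, Plan C.
Plan F vs Measure 4: 5 for Plan F, 10 for Measure 4 — Measure 4 by 10–5.
Plan F vs Measure 1: Plan F preferred on 4+5 = 9 ballots; Plan F wins 9–6.
Plan F vs Plan C: 5 for Plan F, 10 for Plan C — Plan C by 10–5.
Measure 4 vs Measure 1: 6 to 9, Measure 1.
Measure 4 vs Plan C: 6 to 9, Plan C.
Measure 1 vs Plan C: Measure 1 preferred on 4 ballots; Plan C wins 11–4.
Every option loses at least once (Option I loses to Option IV; Option IV loses to Plan C; Plan F loses to Option I; Measure 4 loses to Option I; Measure 1 loses to Option I; Plan C loses to Option I). The majority relation contains the cycle Option I beats Plan C beats Option IV beats Option I, so there is no Condorcet winner.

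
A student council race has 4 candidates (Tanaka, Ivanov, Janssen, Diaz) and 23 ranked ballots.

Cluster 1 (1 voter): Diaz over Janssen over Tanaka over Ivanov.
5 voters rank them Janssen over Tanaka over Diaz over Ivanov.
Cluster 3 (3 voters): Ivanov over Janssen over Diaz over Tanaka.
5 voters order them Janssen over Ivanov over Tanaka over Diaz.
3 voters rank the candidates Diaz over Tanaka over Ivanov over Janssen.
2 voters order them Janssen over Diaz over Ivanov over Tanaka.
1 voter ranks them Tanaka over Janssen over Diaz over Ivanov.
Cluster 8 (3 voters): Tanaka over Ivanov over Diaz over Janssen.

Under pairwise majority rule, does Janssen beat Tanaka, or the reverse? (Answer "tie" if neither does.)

Janssen

Ballots ranking Janssen above Tanaka: 1 + 5 + 3 + 5 + 2 = 16.
Ballots ranking Tanaka above Janssen: 23 − 16 = 7.
Janssen wins the head-to-head 16–7.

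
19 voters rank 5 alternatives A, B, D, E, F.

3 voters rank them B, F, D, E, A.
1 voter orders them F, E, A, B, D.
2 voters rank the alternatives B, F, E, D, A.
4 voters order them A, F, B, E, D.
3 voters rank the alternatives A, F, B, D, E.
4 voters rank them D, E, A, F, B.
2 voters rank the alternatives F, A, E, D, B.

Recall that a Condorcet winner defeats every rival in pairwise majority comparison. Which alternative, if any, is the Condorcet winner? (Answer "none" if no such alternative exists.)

Pairwise majorities:
A vs B: A preferred on 1+4+3+4+2 = 14 ballots; A wins 14–5.
A vs D: 1+4+3+2 = 10 for A, 9 for D — A by 10–9.
A vs E: 9 to 10, E.
A vs F: A preferred on 4+3+4 = 11 ballots; A wins 11–8.
B vs D: B is ranked higher on 3+1+2+4+3 = 13 ballots, D on 6. B wins 13–6.
B vs E: 12 to 7, B.
B vs F: B preferred on 3+2 = 5 ballots; F wins 14–5.
D vs E: 3+3+4 = 10 for D, 9 for E — D by 10–9.
D vs F: 4 for D, 15 for F — F by 15–4.
E vs F: 4 for E, 15 for F — F by 15–4.
No alternative is unbeaten: A loses to E; B loses to A; D loses to A; E loses to B; F loses to A. In particular A > B > E > A is a majority cycle — no Condorcet winner exists.

none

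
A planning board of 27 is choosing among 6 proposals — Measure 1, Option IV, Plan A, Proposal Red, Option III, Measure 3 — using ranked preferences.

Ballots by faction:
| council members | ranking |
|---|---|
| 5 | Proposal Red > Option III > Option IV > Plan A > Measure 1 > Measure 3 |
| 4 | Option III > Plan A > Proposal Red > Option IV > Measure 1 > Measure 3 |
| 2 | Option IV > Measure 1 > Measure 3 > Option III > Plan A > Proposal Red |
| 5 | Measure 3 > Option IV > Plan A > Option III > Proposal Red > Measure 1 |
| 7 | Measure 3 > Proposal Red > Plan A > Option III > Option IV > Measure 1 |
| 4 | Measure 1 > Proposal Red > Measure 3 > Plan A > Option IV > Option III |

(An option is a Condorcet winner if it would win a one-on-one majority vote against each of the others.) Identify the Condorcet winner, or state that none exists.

none

Check each pair by majority over 27 ballots:
Measure 1 vs Option IV: 4 for Measure 1, 23 for Option IV — Option IV by 23–4.
Measure 1 vs Plan A: Plan A, 21–6.
Measure 1 vs Proposal Red: 6 to 21, Proposal Red.
Measure 1–Option III: Option III 21–6.
Measure 1 vs Measure 3: Measure 1 wins 15–12.
Option IV vs Plan A: Option IV preferred on 5+2+5 = 12 ballots; Plan A wins 15–12.
Option IV vs Proposal Red: Proposal Red wins 20–7.
Option IV vs Option III: 2+5+4 = 11 for Option IV, 16 for Option III — Option III by 16–11.
Option IV vs Measure 3: Measure 3 wins 16–11.
Plan A–Proposal Red: Proposal Red 16–11.
Plan A vs Option III: Plan A wins 16–11.
Plan A vs Measure 3: Measure 3, 18–9.
Proposal Red vs Option III: Proposal Red is ranked higher on 5+7+4 = 16 ballots, Option III on 11. Proposal Red wins 16–11.
Proposal Red vs Measure 3: Measure 3, 14–13.
Option III vs Measure 3: Measure 3, 18–9.
Each option drops at least one matchup (Measure 1 loses to Option IV; Option IV loses to Plan A; Plan A loses to Proposal Red; Proposal Red loses to Measure 3; Option III loses to Plan A; Measure 3 loses to Measure 1); the cycle Measure 1 beats Measure 3 beats Option IV beats Measure 1 rules out a Condorcet winner.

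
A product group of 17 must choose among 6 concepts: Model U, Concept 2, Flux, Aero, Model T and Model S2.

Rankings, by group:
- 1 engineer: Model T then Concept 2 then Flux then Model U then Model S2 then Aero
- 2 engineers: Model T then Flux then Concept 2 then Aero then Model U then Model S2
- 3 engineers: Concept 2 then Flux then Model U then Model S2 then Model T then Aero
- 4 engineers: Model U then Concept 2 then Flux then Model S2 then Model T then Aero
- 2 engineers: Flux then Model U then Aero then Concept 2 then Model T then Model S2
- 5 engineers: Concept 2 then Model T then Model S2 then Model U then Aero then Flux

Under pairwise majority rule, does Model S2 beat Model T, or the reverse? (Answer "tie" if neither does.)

Model T

Ballots ranking Model S2 above Model T: 3 + 4 = 7.
Ballots ranking Model T above Model S2: 17 − 7 = 10.
Model T wins the head-to-head 10–7.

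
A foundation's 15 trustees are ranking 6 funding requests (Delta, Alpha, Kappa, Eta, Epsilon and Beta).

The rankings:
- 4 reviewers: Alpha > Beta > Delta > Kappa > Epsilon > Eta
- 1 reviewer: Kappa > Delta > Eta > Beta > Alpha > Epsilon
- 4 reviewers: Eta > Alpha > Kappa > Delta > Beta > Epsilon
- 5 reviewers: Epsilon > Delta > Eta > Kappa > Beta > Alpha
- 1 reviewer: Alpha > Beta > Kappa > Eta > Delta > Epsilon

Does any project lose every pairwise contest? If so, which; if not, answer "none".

Head-to-head results (15 reviewers):
Delta vs Alpha: Alpha wins 9–6.
Delta vs Kappa: Delta is ranked higher on 4+5 = 9 ballots, Kappa on 6. Delta wins 9–6.
Delta vs Eta: Delta, 10–5.
Delta vs Epsilon: Delta wins 10–5.
Delta vs Beta: Delta wins 10–5.
Alpha vs Kappa: Alpha wins 9–6.
Alpha vs Eta: Alpha preferred on 4+1 = 5 ballots; Eta wins 10–5.
Alpha vs Epsilon: Alpha is ranked higher on 4+1+4+1 = 10 ballots, Epsilon on 5. Alpha wins 10–5.
Alpha–Beta: Alpha 9–6.
Kappa–Eta: Eta 9–6.
Kappa vs Epsilon: Kappa, 10–5.
Kappa–Beta: Kappa 10–5.
Eta vs Epsilon: 6 to 9, Epsilon.
Eta vs Beta: Eta wins 10–5.
Epsilon vs Beta: Beta wins 10–5.
No project is winless: Delta beats Kappa; Alpha beats Delta; Kappa beats Epsilon; Eta beats Alpha; Epsilon beats Eta; Beta beats Epsilon. There is no Condorcet loser.

none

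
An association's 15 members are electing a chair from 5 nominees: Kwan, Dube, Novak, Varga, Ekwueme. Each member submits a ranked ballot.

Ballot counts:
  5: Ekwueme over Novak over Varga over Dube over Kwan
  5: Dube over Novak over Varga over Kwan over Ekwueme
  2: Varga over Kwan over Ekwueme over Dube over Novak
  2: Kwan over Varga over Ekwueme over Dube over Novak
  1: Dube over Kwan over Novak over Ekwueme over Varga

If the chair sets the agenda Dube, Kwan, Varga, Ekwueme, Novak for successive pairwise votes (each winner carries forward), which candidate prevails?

Novak

Round 1: Dube vs Kwan — 11–4, Dube advances.
Round 2: Dube vs Varga — 6–9, Varga advances.
Round 3: Varga vs Ekwueme — 9–6, Varga advances.
Round 4: Varga vs Novak — 4–11, Novak advances.
The agenda winner is Novak.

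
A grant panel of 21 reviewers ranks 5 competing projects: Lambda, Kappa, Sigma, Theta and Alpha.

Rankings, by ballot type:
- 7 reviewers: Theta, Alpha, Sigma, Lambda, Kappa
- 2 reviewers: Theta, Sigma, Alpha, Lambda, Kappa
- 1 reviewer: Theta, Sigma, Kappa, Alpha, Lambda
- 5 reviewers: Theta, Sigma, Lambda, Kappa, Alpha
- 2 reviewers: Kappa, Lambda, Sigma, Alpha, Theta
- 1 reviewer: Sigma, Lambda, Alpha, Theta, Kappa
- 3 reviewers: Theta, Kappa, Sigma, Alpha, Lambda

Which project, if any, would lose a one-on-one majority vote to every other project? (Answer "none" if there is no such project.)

Pairwise majorities:
Lambda vs Kappa: Lambda, 15–6.
Lambda vs Sigma: Lambda is ranked higher on 2 ballots, Sigma on 19. Sigma wins 19–2.
Lambda vs Theta: Theta, 18–3.
Lambda vs Alpha: Alpha wins 13–8.
Kappa vs Sigma: Sigma, 16–5.
Kappa vs Theta: 2 for Kappa, 19 for Theta — Theta by 19–2.
Kappa vs Alpha: Kappa wins 11–10.
Sigma–Theta: Theta 18–3.
Sigma vs Alpha: Sigma preferred on 2+1+5+2+1+3 = 14 ballots; Sigma wins 14–7.
Theta vs Alpha: Theta is ranked higher on 7+2+1+5+3 = 18 ballots, Alpha on 3. Theta wins 18–3.
No project is winless: Lambda beats Kappa; Kappa beats Alpha; Sigma beats Lambda; Theta beats Lambda; Alpha beats Lambda. There is no Condorcet loser.

none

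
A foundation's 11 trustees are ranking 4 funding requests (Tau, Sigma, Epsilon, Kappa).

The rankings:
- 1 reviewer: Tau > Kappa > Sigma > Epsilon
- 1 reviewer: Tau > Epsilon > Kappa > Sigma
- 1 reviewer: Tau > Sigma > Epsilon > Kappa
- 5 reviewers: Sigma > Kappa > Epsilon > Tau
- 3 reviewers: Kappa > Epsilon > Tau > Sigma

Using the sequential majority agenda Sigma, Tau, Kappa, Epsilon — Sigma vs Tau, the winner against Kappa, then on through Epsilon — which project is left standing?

Kappa

Round 1: Sigma vs Tau — 5–6, Tau advances.
Round 2: Tau vs Kappa — 3–8, Kappa advances.
Round 3: Kappa vs Epsilon — 9–2, Kappa advances.
The agenda winner is Kappa.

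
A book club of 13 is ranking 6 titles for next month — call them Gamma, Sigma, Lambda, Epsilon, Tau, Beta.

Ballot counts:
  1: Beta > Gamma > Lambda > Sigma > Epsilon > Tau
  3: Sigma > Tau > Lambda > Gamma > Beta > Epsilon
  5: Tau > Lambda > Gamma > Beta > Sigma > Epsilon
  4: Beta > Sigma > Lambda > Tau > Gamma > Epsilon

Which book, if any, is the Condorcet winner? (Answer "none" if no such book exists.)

none

Pairwise majorities:
Gamma vs Sigma: Gamma preferred on 1+5 = 6 ballots; Sigma wins 7–6.
Gamma vs Lambda: Gamma preferred on 1 ballot; Lambda wins 12–1.
Gamma vs Epsilon: 13 to 0, Gamma.
Gamma vs Tau: 1 for Gamma, 12 for Tau — Tau by 12–1.
Gamma vs Beta: Gamma is ranked higher on 3+5 = 8 ballots, Beta on 5. Gamma wins 8–5.
Sigma vs Lambda: 7 to 6, Sigma.
Sigma vs Epsilon: Sigma preferred on 1+3+5+4 = 13 ballots; Sigma wins 13–0.
Sigma vs Tau: 8 to 5, Sigma.
Sigma vs Beta: 3 for Sigma, 10 for Beta — Beta by 10–3.
Lambda vs Epsilon: 13 to 0, Lambda.
Lambda vs Tau: 1+4 = 5 for Lambda, 8 for Tau — Tau by 8–5.
Lambda vs Beta: 3+5 = 8 for Lambda, 5 for Beta — Lambda by 8–5.
Epsilon vs Tau: 1 to 12, Tau.
Epsilon vs Beta: 0 to 13, Beta.
Tau vs Beta: 8 to 5, Tau.
No book is unbeaten: Gamma loses to Sigma; Sigma loses to Beta; Lambda loses to Sigma; Epsilon loses to Gamma; Tau loses to Sigma; Beta loses to Gamma. In particular Gamma beats Beta beats Sigma beats Gamma is a majority cycle — no Condorcet winner exists.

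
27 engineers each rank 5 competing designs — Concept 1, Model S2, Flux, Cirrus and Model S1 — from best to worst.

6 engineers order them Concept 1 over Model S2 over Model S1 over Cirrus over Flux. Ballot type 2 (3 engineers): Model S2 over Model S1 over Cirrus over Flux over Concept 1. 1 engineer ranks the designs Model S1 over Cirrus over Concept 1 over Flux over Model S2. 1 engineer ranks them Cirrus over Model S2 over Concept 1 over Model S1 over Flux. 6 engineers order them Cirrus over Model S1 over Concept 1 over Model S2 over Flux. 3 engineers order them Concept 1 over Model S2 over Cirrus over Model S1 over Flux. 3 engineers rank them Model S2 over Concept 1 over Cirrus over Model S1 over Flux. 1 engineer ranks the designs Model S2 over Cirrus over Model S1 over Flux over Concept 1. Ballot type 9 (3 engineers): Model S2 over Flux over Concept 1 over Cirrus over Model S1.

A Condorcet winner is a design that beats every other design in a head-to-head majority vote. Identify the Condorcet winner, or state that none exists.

Head-to-head results (27 engineers):
Concept 1 vs Model S2: Concept 1 is ranked higher on 6+1+6+3 = 16 ballots, Model S2 on 11. Concept 1 wins 16–11.
Concept 1 vs Flux: Concept 1 preferred on 6+1+1+6+3+3 = 20 ballots; Concept 1 wins 20–7.
Concept 1 vs Cirrus: Concept 1 preferred on 6+3+3+3 = 15 ballots; Concept 1 wins 15–12.
Concept 1 vs Model S1: Concept 1 is ranked higher on 6+1+3+3+3 = 16 ballots, Model S1 on 11. Concept 1 wins 16–11.
Model S2 vs Flux: Model S2 preferred on 26 ballots; Model S2 wins 26–1.
Model S2 vs Cirrus: 6+3+3+3+1+3 = 19 for Model S2, 8 for Cirrus — Model S2 by 19–8.
Model S2 vs Model S1: 20 for Model S2, 7 for Model S1 — Model S2 by 20–7.
Flux vs Cirrus: 3 for Flux, 24 for Cirrus — Cirrus by 24–3.
Flux vs Model S1: Flux is ranked higher on 3 ballots, Model S1 on 24. Model S1 wins 24–3.
Cirrus vs Model S1: Cirrus preferred on 1+6+3+3+1+3 = 17 ballots; Cirrus wins 17–10.
Only Concept 1 has no losses; Concept 1 is the Condorcet winner.

Concept 1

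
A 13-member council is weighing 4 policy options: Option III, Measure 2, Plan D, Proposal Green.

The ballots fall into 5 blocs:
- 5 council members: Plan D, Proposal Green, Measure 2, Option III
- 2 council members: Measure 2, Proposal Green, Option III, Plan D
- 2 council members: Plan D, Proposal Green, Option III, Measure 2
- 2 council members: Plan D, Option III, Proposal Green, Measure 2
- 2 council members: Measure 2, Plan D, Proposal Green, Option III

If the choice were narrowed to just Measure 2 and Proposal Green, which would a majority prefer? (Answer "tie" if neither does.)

Ballots ranking Measure 2 above Proposal Green: 2 + 2 = 4.
Ballots ranking Proposal Green above Measure 2: 13 − 4 = 9.
Proposal Green wins the head-to-head 9–4.

Proposal Green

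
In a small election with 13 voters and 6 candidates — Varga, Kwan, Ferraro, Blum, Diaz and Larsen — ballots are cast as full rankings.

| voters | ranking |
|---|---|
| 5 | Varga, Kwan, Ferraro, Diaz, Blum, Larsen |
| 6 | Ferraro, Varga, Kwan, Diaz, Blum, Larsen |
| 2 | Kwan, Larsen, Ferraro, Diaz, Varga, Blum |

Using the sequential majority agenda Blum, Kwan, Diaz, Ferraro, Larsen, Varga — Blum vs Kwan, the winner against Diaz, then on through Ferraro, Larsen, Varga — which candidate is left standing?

Varga

Round 1: Blum vs Kwan — 0–13, Kwan advances.
Round 2: Kwan vs Diaz — 13–0, Kwan advances.
Round 3: Kwan vs Ferraro — 7–6, Kwan advances.
Round 4: Kwan vs Larsen — 13–0, Kwan advances.
Round 5: Kwan vs Varga — 2–11, Varga advances.
The agenda winner is Varga.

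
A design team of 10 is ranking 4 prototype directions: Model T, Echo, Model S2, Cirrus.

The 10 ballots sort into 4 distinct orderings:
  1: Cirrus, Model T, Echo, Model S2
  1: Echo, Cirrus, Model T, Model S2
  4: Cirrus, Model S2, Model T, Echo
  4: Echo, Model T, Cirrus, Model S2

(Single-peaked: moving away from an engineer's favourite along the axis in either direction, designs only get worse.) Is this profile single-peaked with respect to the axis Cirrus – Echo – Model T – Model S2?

no

Axis positions: Cirrus=1, Echo=2, Model T=3, Model S2=4.
Bloc 1: ranking walks positions 1-3-2-4; Model T is ranked above Echo even though Echo lies between Model T and the peak Cirrus on the axis — preferences dip and rise again. Not single-peaked.
Bloc 2 (peak Echo at position 2): ranking walks positions 2-1-3-4, expanding outward from the peak — single-peaked.
Bloc 3: ranking walks positions 1-4-3-2; Model S2 is ranked above Echo even though Echo lies between Model S2 and the peak Cirrus on the axis — preferences dip and rise again. Not single-peaked.
Bloc 4 (peak Echo at position 2): ranking walks positions 2-3-1-4, expanding outward from the peak — single-peaked.
Bloc 1 violates single-peakedness, so the profile is not single-peaked on this axis.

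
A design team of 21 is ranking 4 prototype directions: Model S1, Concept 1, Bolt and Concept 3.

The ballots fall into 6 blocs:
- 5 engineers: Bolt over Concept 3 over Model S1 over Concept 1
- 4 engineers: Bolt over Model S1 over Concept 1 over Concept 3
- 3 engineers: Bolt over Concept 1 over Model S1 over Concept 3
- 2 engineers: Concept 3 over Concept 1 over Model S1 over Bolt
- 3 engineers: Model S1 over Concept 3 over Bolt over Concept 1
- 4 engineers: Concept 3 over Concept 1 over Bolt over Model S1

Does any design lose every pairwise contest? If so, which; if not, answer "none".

Head-to-head results (21 engineers):
Model S1 vs Concept 1: Model S1 preferred on 5+4+3 = 12 ballots; Model S1 wins 12–9.
Model S1 vs Bolt: Bolt, 16–5.
Model S1 vs Concept 3: 4+3+3 = 10 for Model S1, 11 for Concept 3 — Concept 3 by 11–10.
Concept 1 vs Bolt: Concept 1 preferred on 2+4 = 6 ballots; Bolt wins 15–6.
Concept 1 vs Concept 3: Concept 3, 14–7.
Bolt vs Concept 3: Bolt is ranked higher on 5+4+3 = 12 ballots, Concept 3 on 9. Bolt wins 12–9.
Concept 1 loses to every other design — it is the Condorcet loser.

Concept 1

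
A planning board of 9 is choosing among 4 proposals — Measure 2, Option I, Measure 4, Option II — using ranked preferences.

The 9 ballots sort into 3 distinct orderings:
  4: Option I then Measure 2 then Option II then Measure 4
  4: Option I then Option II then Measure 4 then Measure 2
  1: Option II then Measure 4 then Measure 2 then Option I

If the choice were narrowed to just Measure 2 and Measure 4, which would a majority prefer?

Ballots ranking Measure 2 above Measure 4: 4.
Ballots ranking Measure 4 above Measure 2: 9 − 4 = 5.
Measure 4 wins the head-to-head 5–4.

Measure 4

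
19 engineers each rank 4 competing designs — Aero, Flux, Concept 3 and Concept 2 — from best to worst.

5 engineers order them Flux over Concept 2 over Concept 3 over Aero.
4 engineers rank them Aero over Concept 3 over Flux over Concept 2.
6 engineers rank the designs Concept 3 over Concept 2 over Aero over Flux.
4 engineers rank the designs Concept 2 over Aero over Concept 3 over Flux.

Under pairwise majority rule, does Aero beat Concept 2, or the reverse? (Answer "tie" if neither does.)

Concept 2

Ballots ranking Aero above Concept 2: 4.
Ballots ranking Concept 2 above Aero: 19 − 4 = 15.
Concept 2 wins the head-to-head 15–4.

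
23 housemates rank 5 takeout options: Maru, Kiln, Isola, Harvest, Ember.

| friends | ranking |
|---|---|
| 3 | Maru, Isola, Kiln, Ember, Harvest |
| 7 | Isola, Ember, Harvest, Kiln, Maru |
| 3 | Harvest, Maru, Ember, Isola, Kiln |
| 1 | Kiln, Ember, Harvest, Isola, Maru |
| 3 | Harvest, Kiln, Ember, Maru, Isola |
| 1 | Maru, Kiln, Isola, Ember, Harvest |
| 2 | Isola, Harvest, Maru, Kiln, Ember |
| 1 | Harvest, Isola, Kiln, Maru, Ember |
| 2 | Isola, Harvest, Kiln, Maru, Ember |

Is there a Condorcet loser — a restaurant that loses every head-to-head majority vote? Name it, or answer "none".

Pairwise majorities:
Maru vs Kiln: Maru preferred on 3+3+1+2 = 9 ballots; Kiln wins 14–9.
Maru vs Isola: Maru preferred on 3+3+3+1 = 10 ballots; Isola wins 13–10.
Maru vs Harvest: Harvest wins 19–4.
Maru–Ember: Maru 12–11.
Kiln–Isola: Isola 18–5.
Kiln vs Harvest: Harvest, 18–5.
Kiln vs Ember: Kiln wins 13–10.
Isola vs Harvest: Isola wins 15–8.
Isola–Ember: Isola 16–7.
Harvest–Ember: Ember 12–11.
No restaurant is winless: Maru beats Ember; Kiln beats Maru; Isola beats Maru; Harvest beats Maru; Ember beats Harvest. There is no Condorcet loser.

none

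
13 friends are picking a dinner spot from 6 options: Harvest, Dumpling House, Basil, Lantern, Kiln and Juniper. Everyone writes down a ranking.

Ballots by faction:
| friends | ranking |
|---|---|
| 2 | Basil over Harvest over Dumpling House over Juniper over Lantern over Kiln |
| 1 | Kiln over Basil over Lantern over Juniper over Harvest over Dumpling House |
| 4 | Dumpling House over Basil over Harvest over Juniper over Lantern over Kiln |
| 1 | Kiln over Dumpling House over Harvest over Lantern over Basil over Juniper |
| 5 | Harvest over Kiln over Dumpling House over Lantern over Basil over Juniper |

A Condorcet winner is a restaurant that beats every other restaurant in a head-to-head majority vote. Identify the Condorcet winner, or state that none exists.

none

Check each pair by majority over 13 ballots:
Harvest vs Dumpling House: 8 to 5, Harvest.
Harvest vs Basil: 1+5 = 6 for Harvest, 7 for Basil — Basil by 7–6.
Harvest vs Lantern: 2+4+1+5 = 12 for Harvest, 1 for Lantern — Harvest by 12–1.
Harvest vs Kiln: Harvest preferred on 2+4+5 = 11 ballots; Harvest wins 11–2.
Harvest vs Juniper: 12 to 1, Harvest.
Dumpling House vs Basil: 10 to 3, Dumpling House.
Dumpling House vs Lantern: Dumpling House preferred on 2+4+1+5 = 12 ballots; Dumpling House wins 12–1.
Dumpling House vs Kiln: 6 to 7, Kiln.
Dumpling House vs Juniper: 12 to 1, Dumpling House.
Basil vs Lantern: Basil is ranked higher on 2+1+4 = 7 ballots, Lantern on 6. Basil wins 7–6.
Basil vs Kiln: 6 to 7, Kiln.
Basil vs Juniper: Basil is ranked higher on 2+1+4+1+5 = 13 ballots, Juniper on 0. Basil wins 13–0.
Lantern vs Kiln: 2+4 = 6 for Lantern, 7 for Kiln — Kiln by 7–6.
Lantern vs Juniper: Lantern is ranked higher on 1+1+5 = 7 ballots, Juniper on 6. Lantern wins 7–6.
Kiln vs Juniper: 7 to 6, Kiln.
Every restaurant loses at least once (Harvest loses to Basil; Dumpling House loses to Harvest; Basil loses to Dumpling House; Lantern loses to Harvest; Kiln loses to Harvest; Juniper loses to Harvest). The majority relation contains the cycle Harvest beats Dumpling House beats Basil beats Harvest, so there is no Condorcet winner.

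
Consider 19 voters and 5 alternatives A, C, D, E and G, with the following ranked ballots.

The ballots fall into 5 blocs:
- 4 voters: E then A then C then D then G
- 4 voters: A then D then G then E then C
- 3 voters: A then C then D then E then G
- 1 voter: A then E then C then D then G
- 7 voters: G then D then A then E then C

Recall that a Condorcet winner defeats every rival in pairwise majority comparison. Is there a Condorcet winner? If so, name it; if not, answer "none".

Pairwise majorities:
A vs C: A, 19–0.
A vs D: A, 12–7.
A vs E: A wins 15–4.
A vs G: A wins 12–7.
C vs D: D, 11–8.
C vs E: E, 16–3.
C vs G: G, 11–8.
D vs E: D, 14–5.
D vs G: D wins 12–7.
E vs G: G wins 11–8.
A defeats every rival head-to-head and is the Condorcet winner.

A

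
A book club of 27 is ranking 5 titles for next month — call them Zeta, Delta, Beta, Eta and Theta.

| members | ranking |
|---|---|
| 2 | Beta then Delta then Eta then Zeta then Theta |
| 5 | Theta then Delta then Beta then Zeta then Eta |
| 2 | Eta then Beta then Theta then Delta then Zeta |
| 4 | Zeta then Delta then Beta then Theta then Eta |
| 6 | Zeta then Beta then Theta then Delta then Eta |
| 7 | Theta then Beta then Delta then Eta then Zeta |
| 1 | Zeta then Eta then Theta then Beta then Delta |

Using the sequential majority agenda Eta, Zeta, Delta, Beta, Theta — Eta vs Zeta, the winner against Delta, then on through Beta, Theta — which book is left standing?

Beta

Round 1: Eta vs Zeta — 11–16, Zeta advances.
Round 2: Zeta vs Delta — 11–16, Delta advances.
Round 3: Delta vs Beta — 9–18, Beta advances.
Round 4: Beta vs Theta — 14–13, Beta advances.
The agenda winner is Beta.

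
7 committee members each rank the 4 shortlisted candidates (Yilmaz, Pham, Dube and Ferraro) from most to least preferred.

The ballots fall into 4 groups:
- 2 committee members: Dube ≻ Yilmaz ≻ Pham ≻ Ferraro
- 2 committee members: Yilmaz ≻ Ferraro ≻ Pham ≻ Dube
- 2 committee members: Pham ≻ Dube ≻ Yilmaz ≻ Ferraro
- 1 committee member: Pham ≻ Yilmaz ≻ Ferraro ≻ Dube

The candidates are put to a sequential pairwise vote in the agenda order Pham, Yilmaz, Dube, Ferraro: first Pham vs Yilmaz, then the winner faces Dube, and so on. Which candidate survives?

Round 1: Pham vs Yilmaz — 3–4, Yilmaz advances.
Round 2: Yilmaz vs Dube — 3–4, Dube advances.
Round 3: Dube vs Ferraro — 4–3, Dube advances.
Dube survives the agenda.

Dube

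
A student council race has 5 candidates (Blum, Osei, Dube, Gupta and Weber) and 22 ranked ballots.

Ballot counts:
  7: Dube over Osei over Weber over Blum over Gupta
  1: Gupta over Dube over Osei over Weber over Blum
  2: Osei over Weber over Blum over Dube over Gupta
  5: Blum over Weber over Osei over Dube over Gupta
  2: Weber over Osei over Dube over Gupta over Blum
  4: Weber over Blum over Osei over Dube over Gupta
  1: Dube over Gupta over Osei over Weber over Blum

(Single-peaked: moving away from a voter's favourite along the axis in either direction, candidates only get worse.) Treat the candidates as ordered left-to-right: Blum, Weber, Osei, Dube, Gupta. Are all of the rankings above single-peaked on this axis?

Axis positions: Blum=1, Weber=2, Osei=3, Dube=4, Gupta=5.
Type 1 (peak Dube at position 4): ranking walks positions 4-3-2-1-5, expanding outward from the peak — single-peaked.
Type 2 (peak Gupta at position 5): ranking walks positions 5-4-3-2-1, expanding outward from the peak — single-peaked.
Type 3 (peak Osei at position 3): ranking walks positions 3-2-1-4-5, expanding outward from the peak — single-peaked.
Type 4 (peak Blum at position 1): ranking walks positions 1-2-3-4-5, expanding outward from the peak — single-peaked.
Type 5 (peak Weber at position 2): ranking walks positions 2-3-4-5-1, expanding outward from the peak — single-peaked.
Type 6 (peak Weber at position 2): ranking walks positions 2-1-3-4-5, expanding outward from the peak — single-peaked.
Type 7 (peak Dube at position 4): ranking walks positions 4-5-3-2-1, expanding outward from the peak — single-peaked.
Every ranking is single-peaked on this axis.

yes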